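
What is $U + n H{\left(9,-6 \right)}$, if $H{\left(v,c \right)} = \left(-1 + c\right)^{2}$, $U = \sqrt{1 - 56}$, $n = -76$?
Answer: $-3724 + i \sqrt{55} \approx -3724.0 + 7.4162 i$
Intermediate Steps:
$U = i \sqrt{55}$ ($U = \sqrt{-55} = i \sqrt{55} \approx 7.4162 i$)
$U + n H{\left(9,-6 \right)} = i \sqrt{55} - 76 \left(-1 - 6\right)^{2} = i \sqrt{55} - 76 \left(-7\right)^{2} = i \sqrt{55} - 3724 = -3724 + i \sqrt{55}$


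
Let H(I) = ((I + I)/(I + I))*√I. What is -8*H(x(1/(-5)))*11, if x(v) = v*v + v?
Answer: -176*I/5 ≈ -35.2*I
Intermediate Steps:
x(v) = v + v² (x(v) = v² + v = v + v²)
H(I) = √I (H(I) = ((2*I)/((2*I)))*√I = ((2*I)*(1/(2*I)))*√I = 1*√I = √I)
-8*H(x(1/(-5)))*11 = -8*√(1 + 1/(-5))*(I*√5/5)*11 = -8*I*√5*√(1 - ⅕)/5*11 = -8*2*I/5*11 = -16*I/5*11 = -176*I/5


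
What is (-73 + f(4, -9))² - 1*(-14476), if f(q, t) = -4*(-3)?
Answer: 18197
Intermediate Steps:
f(q, t) = 12
(-73 + f(4, -9))² - 1*(-14476) = (-73 + 12)² - 1*(-14476) = (-61)² + 14476 = 3721 + 14476 = 18197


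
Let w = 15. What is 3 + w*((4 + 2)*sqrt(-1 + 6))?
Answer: 3 + 90*sqrt(5) ≈ 204.25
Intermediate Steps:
3 + w*((4 + 2)*sqrt(-1 + 6)) = 3 + 15*((4 + 2)*sqrt(-1 + 6)) = 3 + 15*(6*sqrt(5)) = 3 + 90*sqrt(5)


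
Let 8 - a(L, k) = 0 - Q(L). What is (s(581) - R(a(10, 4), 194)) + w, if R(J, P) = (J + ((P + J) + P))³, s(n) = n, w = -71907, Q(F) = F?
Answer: -76296350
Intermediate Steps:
a(L, k) = 8 + L (a(L, k) = 8 - (0 - L) = 8 - (-1)*L = 8 + L)
R(J, P) = (2*J + 2*P)³ (R(J, P) = (J + ((J + P) + P))³ = (J + (J + 2*P))³ = (2*J + 2*P)³)
(s(581) - R(a(10, 4), 194)) + w = (581 - 8*((8 + 10) + 194)³) - 71907 = (581 - 8*(18 + 194)³) - 71907 = (581 - 8*212³) - 71907 = (581 - 8*9528128) - 71907 = (581 - 1*76225024) - 71907 = (581 - 76225024) - 71907 = -76224443 - 71907 = -76296350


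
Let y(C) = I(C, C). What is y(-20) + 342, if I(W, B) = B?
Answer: 322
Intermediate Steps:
y(C) = C
y(-20) + 342 = -20 + 342 = 322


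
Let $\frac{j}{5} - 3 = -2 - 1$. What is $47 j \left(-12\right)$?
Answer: $0$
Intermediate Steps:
$j = 0$ ($j = 15 + 5 \left(-2 - 1\right) = 15 + 5 \left(-3\right) = 15 - 15 = 0$)
$47 j \left(-12\right) = 47 \cdot 0 \left(-12\right) = 0 \left(-12\right) = 0$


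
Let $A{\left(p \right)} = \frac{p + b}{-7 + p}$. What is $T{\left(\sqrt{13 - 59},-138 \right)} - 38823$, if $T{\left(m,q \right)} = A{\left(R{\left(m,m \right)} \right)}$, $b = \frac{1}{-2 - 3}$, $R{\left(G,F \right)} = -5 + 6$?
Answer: $- \frac{582347}{15} \approx -38823.0$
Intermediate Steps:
$R{\left(G,F \right)} = 1$
$b = - \frac{1}{5}$ ($b = \frac{1}{-5} = - \frac{1}{5} \approx -0.2$)
$A{\left(p \right)} = \frac{- \frac{1}{5} + p}{-7 + p}$ ($A{\left(p \right)} = \frac{p - \frac{1}{5}}{-7 + p} = \frac{- \frac{1}{5} + p}{-7 + p}$)
$T{\left(m,q \right)} = - \frac{2}{15}$ ($T{\left(m,q \right)} = \frac{- \frac{1}{5} + 1}{-7 + 1} = \frac{1}{-6} \cdot \frac{4}{5} = \left(- \frac{1}{6}\right) \frac{4}{5} = - \frac{2}{15}$)
$T{\left(\sqrt{13 - 59},-138 \right)} - 38823 = - \frac{2}{15} - 38823 = - \frac{582347}{15}$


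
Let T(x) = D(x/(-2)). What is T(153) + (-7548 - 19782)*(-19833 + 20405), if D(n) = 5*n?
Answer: -31266285/2 ≈ -1.5633e+7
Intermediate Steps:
T(x) = -5*x/2 (T(x) = 5*(x/(-2)) = 5*(x*(-½)) = 5*(-x/2) = -5*x/2)
T(153) + (-7548 - 19782)*(-19833 + 20405) = -5/2*153 + (-7548 - 19782)*(-19833 + 20405) = -765/2 - 27330*572 = -765/2 - 15632760 = -31266285/2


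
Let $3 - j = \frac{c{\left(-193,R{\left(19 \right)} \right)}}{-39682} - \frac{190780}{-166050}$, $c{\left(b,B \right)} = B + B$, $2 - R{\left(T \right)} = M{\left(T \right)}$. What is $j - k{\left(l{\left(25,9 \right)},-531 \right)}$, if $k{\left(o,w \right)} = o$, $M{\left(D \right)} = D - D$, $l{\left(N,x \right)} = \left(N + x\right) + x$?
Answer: $- \frac{13556885588}{329459805} \approx -41.149$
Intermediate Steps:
$l{\left(N,x \right)} = N + 2 x$
$M{\left(D \right)} = 0$
$R{\left(T \right)} = 2$ ($R{\left(T \right)} = 2 - 0 = 2 + 0 = 2$)
$c{\left(b,B \right)} = 2 B$
$j = \frac{609886027}{329459805}$ ($j = 3 - \left(\frac{2 \cdot 2}{-39682} - \frac{190780}{-166050}\right) = 3 - \left(4 \left(- \frac{1}{39682}\right) - - \frac{19078}{16605}\right) = 3 - \left(- \frac{2}{19841} + \frac{19078}{16605}\right) = 3 - \frac{378493388}{329459805} = \frac{609886027}{329459805} \approx 1.8512$)
$j - k{\left(l{\left(25,9 \right)},-531 \right)} = \frac{609886027}{329459805} - \left(25 + 2 \cdot 9\right) = \frac{609886027}{329459805} - \left(25 + 18\right) = \frac{609886027}{329459805} - 43 = - \frac{13556885588}{329459805}$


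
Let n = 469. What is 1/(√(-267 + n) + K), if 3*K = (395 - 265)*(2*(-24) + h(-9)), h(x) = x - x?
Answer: -1040/2163099 - √202/4326198 ≈ -0.00048408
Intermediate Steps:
h(x) = 0
K = -2080 (K = ((395 - 265)*(2*(-24) + 0))/3 = (130*(-48 + 0))/3 = (130*(-48))/3 = (⅓)*(-6240) = -2080)
1/(√(-267 + n) + K) = 1/(√(-267 + 469) - 2080) = 1/(√202 - 2080) = 1/(-2080 + √202)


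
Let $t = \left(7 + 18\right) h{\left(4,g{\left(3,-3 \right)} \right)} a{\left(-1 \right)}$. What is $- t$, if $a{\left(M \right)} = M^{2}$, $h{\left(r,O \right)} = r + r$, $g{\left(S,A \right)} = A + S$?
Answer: $-200$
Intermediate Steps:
$h{\left(r,O \right)} = 2 r$
$t = 200$ ($t = \left(7 + 18\right) 2 \cdot 4 \left(-1\right)^{2} = 25 \cdot 8 \cdot 1 = 200 \cdot 1 = 200$)
$- t = \left(-1\right) 200 = -200$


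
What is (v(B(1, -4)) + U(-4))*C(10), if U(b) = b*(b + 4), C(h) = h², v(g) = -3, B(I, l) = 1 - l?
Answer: -300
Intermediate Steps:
U(b) = b*(4 + b)
(v(B(1, -4)) + U(-4))*C(10) = (-3 - 4*(4 - 4))*10² = (-3 - 4*0)*100 = (-3 + 0)*100 = -3*100 = -300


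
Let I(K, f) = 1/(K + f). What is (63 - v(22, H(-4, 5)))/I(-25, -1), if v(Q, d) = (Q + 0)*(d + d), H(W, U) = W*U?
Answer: -24518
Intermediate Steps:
H(W, U) = U*W
v(Q, d) = 2*Q*d (v(Q, d) = Q*(2*d) = 2*Q*d)
(63 - v(22, H(-4, 5)))/I(-25, -1) = (63 - 2*22*5*(-4))/(1/(-25 - 1)) = (63 - 2*22*(-20))/(1/(-26)) = (63 - 1*(-880))/(-1/26) = (63 + 880)*(-26) = 943*(-26) = -24518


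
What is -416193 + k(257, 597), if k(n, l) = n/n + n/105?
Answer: -43699903/105 ≈ -4.1619e+5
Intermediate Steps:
k(n, l) = 1 + n/105 (k(n, l) = 1 + n*(1/105) = 1 + n/105)
-416193 + k(257, 597) = -416193 + (1 + (1/105)*257) = -416193 + (1 + 257/105) = -416193 + 362/105 = -43699903/105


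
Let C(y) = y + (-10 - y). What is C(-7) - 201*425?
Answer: -85435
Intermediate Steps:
C(y) = -10
C(-7) - 201*425 = -10 - 201*425 = -10 - 85425 = -85435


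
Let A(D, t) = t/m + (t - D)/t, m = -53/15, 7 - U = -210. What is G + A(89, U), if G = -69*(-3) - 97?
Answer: 565559/11501 ≈ 49.175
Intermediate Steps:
U = 217 (U = 7 - 1*(-210) = 7 + 210 = 217)
m = -53/15 (m = -53*1/15 = -53/15 ≈ -3.5333)
G = 110 (G = 207 - 97 = 110)
A(D, t) = -15*t/53 + (t - D)/t (A(D, t) = t/(-53/15) + (t - D)/t = t*(-15/53) + (t - D)/t = -15*t/53 + (t - D)/t)
G + A(89, U) = 110 + (1 - 15/53*217 - 1*89/217) = 110 + (1 - 3255/53 - 1*89*1/217) = 110 + (1 - 3255/53 - 89/217) = 110 - 699551/11501 = 565559/11501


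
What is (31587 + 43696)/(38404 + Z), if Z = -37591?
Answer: 75283/813 ≈ 92.599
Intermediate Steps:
(31587 + 43696)/(38404 + Z) = (31587 + 43696)/(38404 - 37591) = 75283/813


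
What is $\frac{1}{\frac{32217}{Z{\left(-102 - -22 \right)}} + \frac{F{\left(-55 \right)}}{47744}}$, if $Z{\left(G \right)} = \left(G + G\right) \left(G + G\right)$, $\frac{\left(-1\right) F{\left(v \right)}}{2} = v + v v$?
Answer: $\frac{9548800}{10828941} \approx 0.88179$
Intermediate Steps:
$F{\left(v \right)} = - 2 v - 2 v^{2}$ ($F{\left(v \right)} = - 2 \left(v + v v\right) = - 2 \left(v + v^{2}\right) = - 2 v - 2 v^{2}$)
$Z{\left(G \right)} = 4 G^{2}$ ($Z{\left(G \right)} = 2 G 2 G = 4 G^{2}$)
$\frac{1}{\frac{32217}{Z{\left(-102 - -22 \right)}} + \frac{F{\left(-55 \right)}}{47744}} = \frac{1}{\frac{32217}{4 \left(-102 - -22\right)^{2}} + \frac{\left(-2\right) \left(-55\right) \left(1 - 55\right)}{47744}} = \frac{1}{\frac{32217}{4 \left(-102 + 22\right)^{2}} + \left(-2\right) \left(-55\right) \left(-54\right) \frac{1}{47744}} = \frac{1}{\frac{32217}{4 \left(-80\right)^{2}} - \frac{1485}{11936}} = \frac{1}{\frac{32217}{4 \cdot 6400} - \frac{1485}{11936}} = \frac{1}{\frac{32217}{25600} - \frac{1485}{11936}} = \frac{1}{\frac{10828941}{9548800}} = \frac{9548800}{10828941}$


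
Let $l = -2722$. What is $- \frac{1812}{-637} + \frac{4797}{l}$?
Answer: $\frac{1876575}{1733914} \approx 1.0823$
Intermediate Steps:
$- \frac{1812}{-637} + \frac{4797}{l} = - \frac{1812}{-637} + \frac{4797}{-2722} = \left(-1812\right) \left(- \frac{1}{637}\right) + 4797 \left(- \frac{1}{2722}\right) = \frac{1812}{637} - \frac{4797}{2722} = \frac{1876575}{1733914}$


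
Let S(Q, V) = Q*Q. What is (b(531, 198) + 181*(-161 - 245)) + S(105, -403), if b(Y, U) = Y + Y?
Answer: -61399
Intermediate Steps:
S(Q, V) = Q²
b(Y, U) = 2*Y
(b(531, 198) + 181*(-161 - 245)) + S(105, -403) = (2*531 + 181*(-161 - 245)) + 105² = (1062 + 181*(-406)) + 11025 = (1062 - 73486) + 11025 = -72424 + 11025 = -61399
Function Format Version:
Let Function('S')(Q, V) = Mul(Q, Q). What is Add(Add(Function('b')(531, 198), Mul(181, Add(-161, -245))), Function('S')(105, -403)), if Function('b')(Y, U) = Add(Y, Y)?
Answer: -61399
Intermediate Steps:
Function('S')(Q, V) = Pow(Q, 2)
Function('b')(Y, U) = Mul(2, Y)
Add(Add(Function('b')(531, 198), Mul(181, Add(-161, -245))), Function('S')(105, -403)) = Add(Add(Mul(2, 531), Mul(181, Add(-161, -245))), Pow(105, 2)) = Add(Add(1062, Mul(181, -406)), 11025) = Add(Add(1062, -73486), 11025) = Add(-72424, 11025) = -61399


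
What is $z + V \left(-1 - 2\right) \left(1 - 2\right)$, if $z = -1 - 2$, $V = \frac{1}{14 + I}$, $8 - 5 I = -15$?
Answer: $- \frac{88}{31} \approx -2.8387$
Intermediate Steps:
$I = \frac{23}{5}$ ($I = \frac{8}{5} - -3 = \frac{8}{5} + 3 = \frac{23}{5} \approx 4.6$)
$V = \frac{5}{93}$ ($V = \frac{1}{14 + \frac{23}{5}} = \frac{1}{\frac{93}{5}} = \frac{5}{93} \approx 0.053763$)
$z = -3$ ($z = -1 - 2 = -3$)
$z + V \left(-1 - 2\right) \left(1 - 2\right) = -3 + \frac{5 \left(-1 - 2\right) \left(1 - 2\right)}{93} = -3 + \frac{5 \left(\left(-3\right) \left(-1\right)\right)}{93} = -3 + \frac{5}{93} \cdot 3 = -3 + \frac{5}{31} = - \frac{88}{31}$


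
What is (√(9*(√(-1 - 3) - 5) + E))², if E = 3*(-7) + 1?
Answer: -65 + 18*I ≈ -65.0 + 18.0*I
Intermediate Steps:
E = -20 (E = -21 + 1 = -20)
(√(9*(√(-1 - 3) - 5) + E))² = (√(9*(√(-1 - 3) - 5) - 20))² = (√(9*(√(-4) - 5) - 20))² = (√(9*(2*I - 5) - 20))² = (√(9*(-5 + 2*I) - 20))² = (√((-45 + 18*I) - 20))² = (√(-65 + 18*I))² = -65 + 18*I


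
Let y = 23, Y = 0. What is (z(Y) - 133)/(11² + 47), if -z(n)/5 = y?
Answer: -31/21 ≈ -1.4762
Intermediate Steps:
z(n) = -115 (z(n) = -5*23 = -115)
(z(Y) - 133)/(11² + 47) = (-115 - 133)/(11² + 47) = -248/(121 + 47) = -248/168 = -248*1/168 = -31/21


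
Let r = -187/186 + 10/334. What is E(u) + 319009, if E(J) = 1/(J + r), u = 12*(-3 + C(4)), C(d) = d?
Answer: 109243068067/342445 ≈ 3.1901e+5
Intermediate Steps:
r = -30299/31062 (r = -187*1/186 + 10*(1/334) = -187/186 + 5/167 = -30299/31062 ≈ -0.97544)
u = 12 (u = 12*(-3 + 4) = 12*1 = 12)
E(J) = 1/(-30299/31062 + J) (E(J) = 1/(J - 30299/31062) = 1/(-30299/31062 + J))
E(u) + 319009 = 31062/(-30299 + 31062*12) + 319009 = 31062/(-30299 + 372744) + 319009 = 31062/342445 + 319009 = 109243068067/342445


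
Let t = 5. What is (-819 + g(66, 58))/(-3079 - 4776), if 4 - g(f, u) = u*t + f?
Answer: 1171/7855 ≈ 0.14908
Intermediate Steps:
g(f, u) = 4 - f - 5*u (g(f, u) = 4 - (u*5 + f) = 4 - (5*u + f) = 4 - (f + 5*u) = 4 + (-f - 5*u) = 4 - f - 5*u)
(-819 + g(66, 58))/(-3079 - 4776) = (-819 + (4 - 1*66 - 5*58))/(-3079 - 4776) = (-819 + (4 - 66 - 290))/(-7855) = (-819 - 352)*(-1/7855) = -1171*(-1/7855) = 1171/7855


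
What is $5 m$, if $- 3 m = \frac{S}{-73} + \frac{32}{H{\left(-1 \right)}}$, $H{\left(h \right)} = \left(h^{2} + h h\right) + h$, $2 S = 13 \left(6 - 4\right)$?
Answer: $- \frac{11615}{219} \approx -53.036$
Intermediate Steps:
$S = 13$ ($S = \frac{13 \left(6 - 4\right)}{2} = \frac{13 \cdot 2}{2} = \frac{1}{2} \cdot 26 = 13$)
$H{\left(h \right)} = h + 2 h^{2}$ ($H{\left(h \right)} = \left(h^{2} + h^{2}\right) + h = 2 h^{2} + h = h + 2 h^{2}$)
$m = - \frac{2323}{219}$ ($m = - \frac{\frac{13}{-73} + \frac{32}{\left(-1\right) \left(1 + 2 \left(-1\right)\right)}}{3} = - \frac{13 \left(- \frac{1}{73}\right) + \frac{32}{\left(-1\right) \left(1 - 2\right)}}{3} = - \frac{- \frac{13}{73} + \frac{32}{\left(-1\right) \left(-1\right)}}{3} = - \frac{- \frac{13}{73} + \frac{32}{1}}{3} = - \frac{- \frac{13}{73} + 32 \cdot 1}{3} = - \frac{- \frac{13}{73} + 32}{3} = \left(- \frac{1}{3}\right) \frac{2323}{73} = - \frac{2323}{219} \approx -10.607$)
$5 m = 5 \left(- \frac{2323}{219}\right) = - \frac{11615}{219}$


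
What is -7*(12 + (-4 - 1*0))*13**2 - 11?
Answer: -9475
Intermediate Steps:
-7*(12 + (-4 - 1*0))*13**2 - 11 = -7*(12 + (-4 + 0))*169 - 11 = -7*(12 - 4)*169 - 11 = -7*8*169 - 11 = -56*169 - 11 = -9464 - 11 = -9475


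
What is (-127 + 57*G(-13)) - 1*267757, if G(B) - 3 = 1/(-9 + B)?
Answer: -5889743/22 ≈ -2.6772e+5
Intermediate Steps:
G(B) = 3 + 1/(-9 + B)
(-127 + 57*G(-13)) - 1*267757 = (-127 + 57*((-26 + 3*(-13))/(-9 - 13))) - 1*267757 = (-127 + 57*((-26 - 39)/(-22))) - 267757 = (-127 + 57*(-1/22*(-65))) - 267757 = (-127 + 57*(65/22)) - 267757 = (-127 + 3705/22) - 267757 = 911/22 - 267757 = -5889743/22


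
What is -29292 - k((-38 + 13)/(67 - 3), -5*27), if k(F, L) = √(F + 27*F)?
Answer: -29292 - 5*I*√7/4 ≈ -29292.0 - 3.3072*I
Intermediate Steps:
k(F, L) = 2*√7*√F (k(F, L) = √(28*F) = 2*√7*√F)
-29292 - k((-38 + 13)/(67 - 3), -5*27) = -29292 - 2*√7*√((-38 + 13)/(67 - 3)) = -29292 - 2*√7*√(-25/64) = -29292 - 2*√7*5*I/8 = -29292 - 5*I*√7/4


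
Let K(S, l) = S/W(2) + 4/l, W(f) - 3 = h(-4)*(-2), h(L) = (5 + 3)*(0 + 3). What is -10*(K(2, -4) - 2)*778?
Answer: 213172/9 ≈ 23686.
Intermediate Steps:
h(L) = 24 (h(L) = 8*3 = 24)
W(f) = -45 (W(f) = 3 + 24*(-2) = 3 - 48 = -45)
K(S, l) = 4/l - S/45 (K(S, l) = S/(-45) + 4/l = S*(-1/45) + 4/l = -S/45 + 4/l = 4/l - S/45)
-10*(K(2, -4) - 2)*778 = -10*((4/(-4) - 1/45*2) - 2)*778 = -10*((4*(-1/4) - 2/45) - 2)*778 = -10*((-1 - 2/45) - 2)*778 = -10*(-47/45 - 2)*778 = -10*(-137/45)*778 = (274/9)*778 = 213172/9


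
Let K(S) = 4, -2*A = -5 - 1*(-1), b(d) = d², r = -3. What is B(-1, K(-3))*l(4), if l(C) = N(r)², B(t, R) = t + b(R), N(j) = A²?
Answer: 240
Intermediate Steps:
A = 2 (A = -(-5 - 1*(-1))/2 = -(-5 + 1)/2 = -½*(-4) = 2)
N(j) = 4 (N(j) = 2² = 4)
B(t, R) = t + R²
l(C) = 16 (l(C) = 4² = 16)
B(-1, K(-3))*l(4) = (-1 + 4²)*16 = (-1 + 16)*16 = 15*16 = 240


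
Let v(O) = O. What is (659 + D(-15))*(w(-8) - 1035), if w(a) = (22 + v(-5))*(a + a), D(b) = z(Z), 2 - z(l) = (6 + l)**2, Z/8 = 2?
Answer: -231339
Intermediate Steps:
Z = 16 (Z = 8*2 = 16)
z(l) = 2 - (6 + l)**2
D(b) = -482 (D(b) = 2 - (6 + 16)**2 = 2 - 1*22**2 = 2 - 1*484 = 2 - 484 = -482)
w(a) = 34*a (w(a) = (22 - 5)*(a + a) = 17*(2*a) = 34*a)
(659 + D(-15))*(w(-8) - 1035) = (659 - 482)*(34*(-8) - 1035) = 177*(-272 - 1035) = 177*(-1307) = -231339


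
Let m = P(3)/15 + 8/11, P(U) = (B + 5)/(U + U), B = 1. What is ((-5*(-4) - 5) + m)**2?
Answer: 6791236/27225 ≈ 249.45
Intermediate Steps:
P(U) = 3/U (P(U) = (1 + 5)/(U + U) = 6/((2*U)) = 6*(1/(2*U)) = 3/U)
m = 131/165 (m = (3/3)/15 + 8/11 = (3*(1/3))*(1/15) + 8*(1/11) = 1*(1/15) + 8/11 = 1/15 + 8/11 = 131/165 ≈ 0.79394)
((-5*(-4) - 5) + m)**2 = ((-5*(-4) - 5) + 131/165)**2 = ((20 - 5) + 131/165)**2 = (15 + 131/165)**2 = (2606/165)**2 = 6791236/27225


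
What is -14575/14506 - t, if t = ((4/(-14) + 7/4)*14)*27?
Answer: -4021823/7253 ≈ -554.50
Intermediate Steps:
t = 1107/2 (t = ((4*(-1/14) + 7*(¼))*14)*27 = ((-2/7 + 7/4)*14)*27 = ((41/28)*14)*27 = (41/2)*27 = 1107/2 ≈ 553.50)
-14575/14506 - t = -14575/14506 - 1*1107/2 = -14575*1/14506 - 1107/2 = -14575/14506 - 1107/2 = -4021823/7253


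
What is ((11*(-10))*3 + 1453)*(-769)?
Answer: -863587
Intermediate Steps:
((11*(-10))*3 + 1453)*(-769) = (-110*3 + 1453)*(-769) = (-330 + 1453)*(-769) = 1123*(-769) = -863587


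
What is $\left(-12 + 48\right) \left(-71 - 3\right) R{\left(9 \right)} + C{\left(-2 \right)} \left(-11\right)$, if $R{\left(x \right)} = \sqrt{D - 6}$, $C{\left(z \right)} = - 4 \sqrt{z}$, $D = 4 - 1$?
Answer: $i \left(- 2664 \sqrt{3} + 44 \sqrt{2}\right) \approx - 4552.0 i$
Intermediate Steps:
$D = 3$ ($D = 4 - 1 = 3$)
$R{\left(x \right)} = i \sqrt{3}$ ($R{\left(x \right)} = \sqrt{3 - 6} = \sqrt{-3} = i \sqrt{3}$)
$\left(-12 + 48\right) \left(-71 - 3\right) R{\left(9 \right)} + C{\left(-2 \right)} \left(-11\right) = \left(-12 + 48\right) \left(-71 - 3\right) i \sqrt{3} + - 4 \sqrt{-2} \left(-11\right) = 36 \left(-74\right) i \sqrt{3} + - 4 i \sqrt{2} \left(-11\right) = - 2664 i \sqrt{3} + - 4 i \sqrt{2} \left(-11\right) = - 2664 i \sqrt{3} + 44 i \sqrt{2}$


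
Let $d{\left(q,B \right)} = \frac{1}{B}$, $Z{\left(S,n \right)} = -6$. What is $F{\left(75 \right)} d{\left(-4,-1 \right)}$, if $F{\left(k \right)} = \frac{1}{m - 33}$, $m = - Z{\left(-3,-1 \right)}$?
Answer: $\frac{1}{27} \approx 0.037037$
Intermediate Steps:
$m = 6$ ($m = \left(-1\right) \left(-6\right) = 6$)
$F{\left(k \right)} = - \frac{1}{27}$ ($F{\left(k \right)} = \frac{1}{6 - 33} = \frac{1}{-27} = - \frac{1}{27}$)
$F{\left(75 \right)} d{\left(-4,-1 \right)} = - \frac{1}{27 \left(-1\right)} = \left(- \frac{1}{27}\right) \left(-1\right) = \frac{1}{27}$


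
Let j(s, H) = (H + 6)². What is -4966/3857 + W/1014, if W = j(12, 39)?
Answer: 924967/1303666 ≈ 0.70951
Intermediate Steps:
j(s, H) = (6 + H)²
W = 2025 (W = (6 + 39)² = 45² = 2025)
-4966/3857 + W/1014 = -4966/3857 + 2025/1014 = -4966*1/3857 + 2025*(1/1014) = -4966/3857 + 675/338 = 924967/1303666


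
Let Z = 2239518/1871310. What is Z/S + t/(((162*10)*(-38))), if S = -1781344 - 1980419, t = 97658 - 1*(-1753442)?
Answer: -1905070063769987/63354822475770 ≈ -30.070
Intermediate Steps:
t = 1851100 (t = 97658 + 1753442 = 1851100)
S = -3761763
Z = 373253/311885 (Z = 2239518*(1/1871310) = 373253/311885 ≈ 1.1968)
Z/S + t/(((162*10)*(-38))) = (373253/311885)/(-3761763) + 1851100/(((162*10)*(-38))) = (373253/311885)*(-1/3761763) + 1851100/((1620*(-38))) = -373253/1173237453255 + 1851100/(-61560) = -373253/1173237453255 + 1851100*(-1/61560) = -373253/1173237453255 - 92555/3078 = -1905070063769987/63354822475770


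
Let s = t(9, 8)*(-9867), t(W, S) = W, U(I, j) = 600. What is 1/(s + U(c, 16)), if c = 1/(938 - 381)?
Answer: -1/88203 ≈ -1.1337e-5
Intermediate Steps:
c = 1/557 ≈ 0.0017953
s = -88803 (s = 9*(-9867) = -88803)
1/(s + U(c, 16)) = 1/(-88803 + 600) = 1/(-88203) = -1/88203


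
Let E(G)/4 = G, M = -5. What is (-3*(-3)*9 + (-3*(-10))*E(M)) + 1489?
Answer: 970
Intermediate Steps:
E(G) = 4*G
(-3*(-3)*9 + (-3*(-10))*E(M)) + 1489 = (-3*(-3)*9 + (-3*(-10))*(4*(-5))) + 1489 = (9*9 + 30*(-20)) + 1489 = (81 - 600) + 1489 = -519 + 1489 = 970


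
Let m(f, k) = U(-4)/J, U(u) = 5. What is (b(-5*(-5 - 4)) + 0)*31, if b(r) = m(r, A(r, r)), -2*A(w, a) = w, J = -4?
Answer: -155/4 ≈ -38.750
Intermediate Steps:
A(w, a) = -w/2
m(f, k) = -5/4 (m(f, k) = 5/(-4) = 5*(-¼) = -5/4)
b(r) = -5/4
(b(-5*(-5 - 4)) + 0)*31 = (-5/4 + 0)*31 = -5/4*31 = -155/4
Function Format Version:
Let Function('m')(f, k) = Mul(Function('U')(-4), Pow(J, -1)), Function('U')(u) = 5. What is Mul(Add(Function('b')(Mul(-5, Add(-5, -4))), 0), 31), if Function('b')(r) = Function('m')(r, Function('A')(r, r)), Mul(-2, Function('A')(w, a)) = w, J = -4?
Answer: Rational(-155, 4) ≈ -38.750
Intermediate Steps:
Function('A')(w, a) = Mul(Rational(-1, 2), w)
Function('m')(f, k) = Rational(-5, 4) (Function('m')(f, k) = Mul(5, Pow(-4, -1)) = Mul(5, Rational(-1, 4)) = Rational(-5, 4))
Function('b')(r) = Rational(-5, 4)
Mul(Add(Function('b')(Mul(-5, Add(-5, -4))), 0), 31) = Mul(Add(Rational(-5, 4), 0), 31) = Mul(Rational(-5, 4), 31) = Rational(-155, 4)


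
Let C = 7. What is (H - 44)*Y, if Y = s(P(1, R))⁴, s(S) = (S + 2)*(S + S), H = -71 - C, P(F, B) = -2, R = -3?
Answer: 0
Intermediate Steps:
H = -78 (H = -71 - 1*7 = -71 - 7 = -78)
s(S) = 2*S*(2 + S) (s(S) = (2 + S)*(2*S) = 2*S*(2 + S))
Y = 0 (Y = (2*(-2)*(2 - 2))⁴ = (2*(-2)*0)⁴ = 0⁴ = 0)
(H - 44)*Y = (-78 - 44)*0 = -122*0 = 0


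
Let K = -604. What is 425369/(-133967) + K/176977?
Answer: -75361445581/23709077759 ≈ -3.1786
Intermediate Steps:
425369/(-133967) + K/176977 = 425369/(-133967) - 604/176977 = 425369*(-1/133967) - 604*1/176977 = -425369/133967 - 604/176977 = -75361445581/23709077759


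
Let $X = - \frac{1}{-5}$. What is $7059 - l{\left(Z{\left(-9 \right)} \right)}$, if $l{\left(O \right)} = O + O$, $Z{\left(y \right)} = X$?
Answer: $\frac{35293}{5} \approx 7058.6$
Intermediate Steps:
$X = \frac{1}{5}$ ($X = \left(-1\right) \left(- \frac{1}{5}\right) = \frac{1}{5} \approx 0.2$)
$Z{\left(y \right)} = \frac{1}{5}$
$l{\left(O \right)} = 2 O$
$7059 - l{\left(Z{\left(-9 \right)} \right)} = 7059 - 2 \cdot \frac{1}{5} = 7059 - \frac{2}{5} = \frac{35293}{5}$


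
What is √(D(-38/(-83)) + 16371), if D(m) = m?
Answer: √112782973/83 ≈ 127.95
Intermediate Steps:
√(D(-38/(-83)) + 16371) = √(-38/(-83) + 16371) = √(-38*(-1/83) + 16371) = √(38/83 + 16371) = √(1358831/83) = √112782973/83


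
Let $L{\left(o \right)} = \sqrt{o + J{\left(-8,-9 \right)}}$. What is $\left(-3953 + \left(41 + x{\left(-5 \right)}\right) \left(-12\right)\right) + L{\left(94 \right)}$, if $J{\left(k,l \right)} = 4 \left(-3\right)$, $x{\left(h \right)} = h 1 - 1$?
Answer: $-4373 + \sqrt{82} \approx -4363.9$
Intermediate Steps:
$x{\left(h \right)} = -1 + h$ ($x{\left(h \right)} = h - 1 = -1 + h$)
$J{\left(k,l \right)} = -12$
$L{\left(o \right)} = \sqrt{-12 + o}$ ($L{\left(o \right)} = \sqrt{o - 12} = \sqrt{-12 + o}$)
$\left(-3953 + \left(41 + x{\left(-5 \right)}\right) \left(-12\right)\right) + L{\left(94 \right)} = \left(-3953 + \left(41 - 6\right) \left(-12\right)\right) + \sqrt{-12 + 94} = \left(-3953 + \left(41 - 6\right) \left(-12\right)\right) + \sqrt{82} = \left(-3953 + 35 \left(-12\right)\right) + \sqrt{82} = \left(-3953 - 420\right) + \sqrt{82} = -4373 + \sqrt{82}$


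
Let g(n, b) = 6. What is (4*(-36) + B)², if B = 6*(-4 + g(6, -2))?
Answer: 17424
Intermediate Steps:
B = 12 (B = 6*(-4 + 6) = 6*2 = 12)
(4*(-36) + B)² = (4*(-36) + 12)² = (-144 + 12)² = (-132)² = 17424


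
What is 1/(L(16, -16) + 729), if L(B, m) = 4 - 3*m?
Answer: 1/781 ≈ 0.0012804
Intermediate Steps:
1/(L(16, -16) + 729) = 1/((4 - 3*(-16)) + 729) = 1/((4 + 48) + 729) = 1/(52 + 729) = 1/781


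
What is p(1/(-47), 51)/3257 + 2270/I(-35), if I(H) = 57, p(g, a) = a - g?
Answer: 347626016/8725503 ≈ 39.840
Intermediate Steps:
p(1/(-47), 51)/3257 + 2270/I(-35) = (51 - 1/(-47))/3257 + 2270/57 = (51 - 1*(-1/47))*(1/3257) + 2270*(1/57) = (51 + 1/47)*(1/3257) + 2270/57 = (2398/47)*(1/3257) + 2270/57 = 2398/153079 + 2270/57 = 347626016/8725503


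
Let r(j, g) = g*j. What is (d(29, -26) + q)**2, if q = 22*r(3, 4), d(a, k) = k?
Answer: 56644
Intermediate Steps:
q = 264 (q = 22*(4*3) = 22*12 = 264)
(d(29, -26) + q)**2 = (-26 + 264)**2 = 238**2 = 56644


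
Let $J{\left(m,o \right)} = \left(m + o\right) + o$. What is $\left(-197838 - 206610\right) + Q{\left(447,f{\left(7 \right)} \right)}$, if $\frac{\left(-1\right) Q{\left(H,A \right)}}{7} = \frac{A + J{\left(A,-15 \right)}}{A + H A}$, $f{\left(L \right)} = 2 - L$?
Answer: $- \frac{3235585}{8} \approx -4.0445 \cdot 10^{5}$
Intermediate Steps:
$J{\left(m,o \right)} = m + 2 o$
$Q{\left(H,A \right)} = - \frac{7 \left(-30 + 2 A\right)}{A + A H}$ ($Q{\left(H,A \right)} = - 7 \frac{A + \left(A + 2 \left(-15\right)\right)}{A + H A} = - 7 \frac{A + \left(A - 30\right)}{A + A H} = - 7 \frac{A + \left(-30 + A\right)}{A + A H} = - 7 \frac{-30 + 2 A}{A + A H} = - \frac{7 \left(-30 + 2 A\right)}{A + A H}$)
$\left(-197838 - 206610\right) + Q{\left(447,f{\left(7 \right)} \right)} = \left(-197838 - 206610\right) + \frac{14 \left(15 - \left(2 - 7\right)\right)}{\left(2 - 7\right) \left(1 + 447\right)} = -404448 + \frac{14 \left(15 - \left(2 - 7\right)\right)}{\left(2 - 7\right) 448} = -404448 + 14 \frac{1}{-5} \cdot \frac{1}{448} \left(15 - -5\right) = -404448 + 14 \left(- \frac{1}{5}\right) \frac{1}{448} \left(15 + 5\right) = -404448 + 14 \left(- \frac{1}{5}\right) \frac{1}{448} \cdot 20 = -404448 - \frac{1}{8} = - \frac{3235585}{8}$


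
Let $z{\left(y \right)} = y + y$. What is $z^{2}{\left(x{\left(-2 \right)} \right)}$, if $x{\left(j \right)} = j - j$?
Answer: $0$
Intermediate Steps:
$x{\left(j \right)} = 0$
$z{\left(y \right)} = 2 y$
$z^{2}{\left(x{\left(-2 \right)} \right)} = \left(2 \cdot 0\right)^{2} = 0^{2} = 0$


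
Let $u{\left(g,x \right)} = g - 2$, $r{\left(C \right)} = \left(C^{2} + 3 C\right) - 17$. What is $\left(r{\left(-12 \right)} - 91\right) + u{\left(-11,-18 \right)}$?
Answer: $-13$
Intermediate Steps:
$r{\left(C \right)} = -17 + C^{2} + 3 C$
$u{\left(g,x \right)} = -2 + g$
$\left(r{\left(-12 \right)} - 91\right) + u{\left(-11,-18 \right)} = \left(\left(-17 + \left(-12\right)^{2} + 3 \left(-12\right)\right) - 91\right) - 13 = \left(\left(-17 + 144 - 36\right) - 91\right) - 13 = \left(91 - 91\right) - 13 = 0 - 13 = -13$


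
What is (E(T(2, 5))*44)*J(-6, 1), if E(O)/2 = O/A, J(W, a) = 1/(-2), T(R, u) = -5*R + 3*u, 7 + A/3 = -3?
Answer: 22/3 ≈ 7.3333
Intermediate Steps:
A = -30 (A = -21 + 3*(-3) = -21 - 9 = -30)
J(W, a) = -1/2
E(O) = -O/15 (E(O) = 2*(O/(-30)) = 2*(O*(-1/30)) = 2*(-O/30) = -O/15)
(E(T(2, 5))*44)*J(-6, 1) = (-(-5*2 + 3*5)/15*44)*(-1/2) = (-(-10 + 15)/15*44)*(-1/2) = (-1/15*5*44)*(-1/2) = -1/3*44*(-1/2) = -44/3*(-1/2) = 22/3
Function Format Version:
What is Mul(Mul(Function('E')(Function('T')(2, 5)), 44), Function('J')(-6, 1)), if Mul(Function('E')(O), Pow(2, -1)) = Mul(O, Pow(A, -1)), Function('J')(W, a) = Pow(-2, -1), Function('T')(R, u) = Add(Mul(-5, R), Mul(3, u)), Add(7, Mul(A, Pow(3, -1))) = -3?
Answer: Rational(22, 3) ≈ 7.3333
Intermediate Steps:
A = -30 (A = Add(-21, Mul(3, -3)) = Add(-21, -9) = -30)
Function('J')(W, a) = Rational(-1, 2)
Function('E')(O) = Mul(Rational(-1, 15), O) (Function('E')(O) = Mul(2, Mul(O, Pow(-30, -1))) = Mul(2, Mul(O, Rational(-1, 30))) = Mul(2, Mul(Rational(-1, 30), O)) = Mul(Rational(-1, 15), O))
Mul(Mul(Function('E')(Function('T')(2, 5)), 44), Function('J')(-6, 1)) = Mul(Mul(Mul(Rational(-1, 15), Add(Mul(-5, 2), Mul(3, 5))), 44), Rational(-1, 2)) = Mul(Mul(Mul(Rational(-1, 15), Add(-10, 15)), 44), Rational(-1, 2)) = Mul(Mul(Mul(Rational(-1, 15), 5), 44), Rational(-1, 2)) = Mul(Mul(Rational(-1, 3), 44), Rational(-1, 2)) = Mul(Rational(-44, 3), Rational(-1, 2)) = Rational(22, 3)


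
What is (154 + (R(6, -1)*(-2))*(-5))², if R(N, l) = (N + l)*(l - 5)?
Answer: 21316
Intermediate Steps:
R(N, l) = (-5 + l)*(N + l) (R(N, l) = (N + l)*(-5 + l) = (-5 + l)*(N + l))
(154 + (R(6, -1)*(-2))*(-5))² = (154 + (((-1)² - 5*6 - 5*(-1) + 6*(-1))*(-2))*(-5))² = (154 + ((1 - 30 + 5 - 6)*(-2))*(-5))² = (154 - 30*(-2)*(-5))² = (154 + 60*(-5))² = (154 - 300)² = (-146)² = 21316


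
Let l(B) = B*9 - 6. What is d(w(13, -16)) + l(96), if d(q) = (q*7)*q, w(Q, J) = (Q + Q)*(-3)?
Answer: 43446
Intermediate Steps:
w(Q, J) = -6*Q (w(Q, J) = (2*Q)*(-3) = -6*Q)
d(q) = 7*q² (d(q) = (7*q)*q = 7*q²)
l(B) = -6 + 9*B (l(B) = 9*B - 6 = -6 + 9*B)
d(w(13, -16)) + l(96) = 7*(-6*13)² + (-6 + 9*96) = 7*(-78)² + (-6 + 864) = 7*6084 + 858 = 42588 + 858 = 43446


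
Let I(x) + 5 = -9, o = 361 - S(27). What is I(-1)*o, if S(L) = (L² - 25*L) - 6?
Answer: -4382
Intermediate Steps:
S(L) = -6 + L² - 25*L
o = 313 (o = 361 - (-6 + 27² - 25*27) = 361 - (-6 + 729 - 675) = 361 - 1*48 = 361 - 48 = 313)
I(x) = -14 (I(x) = -5 - 9 = -14)
I(-1)*o = -14*313 = -4382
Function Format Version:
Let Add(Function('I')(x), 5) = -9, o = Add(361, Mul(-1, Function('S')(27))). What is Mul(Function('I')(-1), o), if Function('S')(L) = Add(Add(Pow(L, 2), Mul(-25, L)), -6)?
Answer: -4382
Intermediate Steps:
Function('S')(L) = Add(-6, Pow(L, 2), Mul(-25, L))
o = 313 (o = Add(361, Mul(-1, Add(-6, Pow(27, 2), Mul(-25, 27)))) = Add(361, Mul(-1, Add(-6, 729, -675))) = Add(361, Mul(-1, 48)) = Add(361, -48) = 313)
Function('I')(x) = -14 (Function('I')(x) = Add(-5, -9) = -14)
Mul(Function('I')(-1), o) = Mul(-14, 313) = -4382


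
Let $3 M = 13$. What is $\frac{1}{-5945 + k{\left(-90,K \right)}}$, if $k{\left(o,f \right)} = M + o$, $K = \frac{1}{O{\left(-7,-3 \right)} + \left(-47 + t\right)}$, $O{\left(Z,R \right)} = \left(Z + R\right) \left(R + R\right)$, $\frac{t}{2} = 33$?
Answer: $- \frac{3}{18092} \approx -0.00016582$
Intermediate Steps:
$t = 66$ ($t = 2 \cdot 33 = 66$)
$O{\left(Z,R \right)} = 2 R \left(R + Z\right)$ ($O{\left(Z,R \right)} = \left(R + Z\right) 2 R = 2 R \left(R + Z\right)$)
$M = \frac{13}{3}$ ($M = \frac{1}{3} \cdot 13 = \frac{13}{3} \approx 4.3333$)
$K = \frac{1}{79}$ ($K = \frac{1}{2 \left(-3\right) \left(-3 - 7\right) + \left(-47 + 66\right)} = \frac{1}{2 \left(-3\right) \left(-10\right) + 19} = \frac{1}{60 + 19} = \frac{1}{79} \approx 0.012658$)
$k{\left(o,f \right)} = \frac{13}{3} + o$
$\frac{1}{-5945 + k{\left(-90,K \right)}} = \frac{1}{-5945 + \left(\frac{13}{3} - 90\right)} = \frac{1}{-5945 - \frac{257}{3}} = \frac{1}{- \frac{18092}{3}} = - \frac{3}{18092}$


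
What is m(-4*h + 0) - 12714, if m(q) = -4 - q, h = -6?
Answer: -12742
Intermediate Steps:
m(-4*h + 0) - 12714 = (-4 - (-4*(-6) + 0)) - 12714 = (-4 - (24 + 0)) - 12714 = (-4 - 1*24) - 12714 = (-4 - 24) - 12714 = -28 - 12714 = -12742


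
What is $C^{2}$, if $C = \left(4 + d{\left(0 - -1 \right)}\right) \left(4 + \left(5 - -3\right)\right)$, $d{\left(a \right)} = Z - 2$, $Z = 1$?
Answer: $1296$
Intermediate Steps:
$d{\left(a \right)} = -1$ ($d{\left(a \right)} = 1 - 2 = -1$)
$C = 36$ ($C = \left(4 - 1\right) \left(4 + \left(5 - -3\right)\right) = 3 \left(4 + \left(5 + 3\right)\right) = 3 \left(4 + 8\right) = 3 \cdot 12 = 36$)
$C^{2} = 36^{2} = 1296$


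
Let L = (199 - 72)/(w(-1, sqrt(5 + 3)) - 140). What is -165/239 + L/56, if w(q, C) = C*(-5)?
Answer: -1310753/1854640 + 127*sqrt(2)/108640 ≈ -0.70509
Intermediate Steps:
w(q, C) = -5*C
L = 127/(-140 - 10*sqrt(2)) (L = (199 - 72)/(-5*sqrt(5 + 3) - 140) = 127/(-10*sqrt(2) - 140) = 127/(-140 - 10*sqrt(2)) ≈ -0.82391)
-165/239 + L/56 = -165/239 + (-889/970 + 127*sqrt(2)/1940)/56 = -165*1/239 + (-889/970 + 127*sqrt(2)/1940)*(1/56) = -165/239 + (-127/7760 + 127*sqrt(2)/108640) = -1310753/1854640 + 127*sqrt(2)/108640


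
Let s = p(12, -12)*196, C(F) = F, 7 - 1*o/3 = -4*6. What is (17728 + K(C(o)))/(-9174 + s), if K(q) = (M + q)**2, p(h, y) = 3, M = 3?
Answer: -13472/4293 ≈ -3.1381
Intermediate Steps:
o = 93 (o = 21 - (-12)*6 = 21 - 3*(-24) = 21 + 72 = 93)
K(q) = (3 + q)**2
s = 588 (s = 3*196 = 588)
(17728 + K(C(o)))/(-9174 + s) = (17728 + (3 + 93)**2)/(-9174 + 588) = (17728 + 96**2)/(-8586) = (17728 + 9216)*(-1/8586) = 26944*(-1/8586) = -13472/4293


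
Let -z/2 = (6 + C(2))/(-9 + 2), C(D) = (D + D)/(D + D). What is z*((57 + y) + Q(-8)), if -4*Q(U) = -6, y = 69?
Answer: 255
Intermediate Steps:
Q(U) = 3/2 (Q(U) = -¼*(-6) = 3/2)
C(D) = 1 (C(D) = (2*D)/((2*D)) = (2*D)*(1/(2*D)) = 1)
z = 2 (z = -2*(6 + 1)/(-9 + 2) = -14/(-7) = -14*(-1)/7 = -2*(-1) = 2)
z*((57 + y) + Q(-8)) = 2*((57 + 69) + 3/2) = 2*(126 + 3/2) = 2*(255/2) = 255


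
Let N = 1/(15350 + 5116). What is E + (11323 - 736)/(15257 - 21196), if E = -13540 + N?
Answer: -1645970819563/121547574 ≈ -13542.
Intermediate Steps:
N = 1/20466 ≈ 4.8862e-5
E = -277109639/20466 (E = -13540 + 1/20466 = -277109639/20466 ≈ -13540.)
E + (11323 - 736)/(15257 - 21196) = -277109639/20466 + (11323 - 736)/(15257 - 21196) = -277109639/20466 + 10587/(-5939) = -277109639/20466 + 10587*(-1/5939) = -277109639/20466 - 10587/5939 = -1645970819563/121547574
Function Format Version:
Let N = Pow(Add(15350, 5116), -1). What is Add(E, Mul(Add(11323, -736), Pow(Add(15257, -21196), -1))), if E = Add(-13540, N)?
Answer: Rational(-1645970819563, 121547574) ≈ -13542.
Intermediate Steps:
N = Rational(1, 20466) (N = Pow(20466, -1) = Rational(1, 20466) ≈ 4.8862e-5)
E = Rational(-277109639, 20466) (E = Add(-13540, Rational(1, 20466)) = Rational(-277109639, 20466) ≈ -13540.)
Add(E, Mul(Add(11323, -736), Pow(Add(15257, -21196), -1))) = Add(Rational(-277109639, 20466), Mul(Add(11323, -736), Pow(Add(15257, -21196), -1))) = Add(Rational(-277109639, 20466), Mul(10587, Pow(-5939, -1))) = Add(Rational(-277109639, 20466), Mul(10587, Rational(-1, 5939))) = Add(Rational(-277109639, 20466), Rational(-10587, 5939)) = Rational(-1645970819563, 121547574)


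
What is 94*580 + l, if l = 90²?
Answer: 62620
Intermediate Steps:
l = 8100
94*580 + l = 94*580 + 8100 = 54520 + 8100 = 62620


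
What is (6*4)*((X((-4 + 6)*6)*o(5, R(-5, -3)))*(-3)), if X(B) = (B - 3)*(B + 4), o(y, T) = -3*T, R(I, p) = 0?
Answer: 0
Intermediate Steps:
X(B) = (-3 + B)*(4 + B)
(6*4)*((X((-4 + 6)*6)*o(5, R(-5, -3)))*(-3)) = (6*4)*(((-12 + (-4 + 6)*6 + ((-4 + 6)*6)²)*(-3*0))*(-3)) = 24*(((-12 + 2*6 + (2*6)²)*0)*(-3)) = 24*(((-12 + 12 + 12²)*0)*(-3)) = 24*(((-12 + 12 + 144)*0)*(-3)) = 24*((144*0)*(-3)) = 24*(0*(-3)) = 24*0 = 0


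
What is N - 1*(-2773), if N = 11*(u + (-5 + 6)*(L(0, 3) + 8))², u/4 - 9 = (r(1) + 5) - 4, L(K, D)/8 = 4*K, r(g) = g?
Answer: 32517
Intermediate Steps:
L(K, D) = 32*K (L(K, D) = 8*(4*K) = 32*K)
u = 44 (u = 36 + 4*((1 + 5) - 4) = 36 + 4*(6 - 4) = 36 + 4*2 = 36 + 8 = 44)
N = 29744 (N = 11*(44 + (-5 + 6)*(32*0 + 8))² = 11*(44 + 1*(0 + 8))² = 11*(44 + 1*8)² = 11*(44 + 8)² = 11*52² = 11*2704 = 29744)
N - 1*(-2773) = 29744 - 1*(-2773) = 29744 + 2773 = 32517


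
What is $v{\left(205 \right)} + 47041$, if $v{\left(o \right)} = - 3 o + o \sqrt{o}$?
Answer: $46426 + 205 \sqrt{205} \approx 49361.0$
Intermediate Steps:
$v{\left(o \right)} = o^{\frac{3}{2}} - 3 o$ ($v{\left(o \right)} = - 3 o + o^{\frac{3}{2}} = o^{\frac{3}{2}} - 3 o$)
$v{\left(205 \right)} + 47041 = \left(205^{\frac{3}{2}} - 615\right) + 47041 = \left(205 \sqrt{205} - 615\right) + 47041 = \left(-615 + 205 \sqrt{205}\right) + 47041 = 46426 + 205 \sqrt{205}$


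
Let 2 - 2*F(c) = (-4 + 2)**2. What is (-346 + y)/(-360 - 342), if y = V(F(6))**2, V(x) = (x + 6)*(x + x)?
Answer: 41/117 ≈ 0.35043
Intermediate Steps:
F(c) = -1 (F(c) = 1 - (-4 + 2)**2/2 = 1 - 1/2*(-2)**2 = 1 - 1/2*4 = 1 - 2 = -1)
V(x) = 2*x*(6 + x) (V(x) = (6 + x)*(2*x) = 2*x*(6 + x))
y = 100 (y = (2*(-1)*(6 - 1))**2 = (2*(-1)*5)**2 = (-10)**2 = 100)
(-346 + y)/(-360 - 342) = (-346 + 100)/(-360 - 342) = -246/(-702) = -246*(-1/702) = 41/117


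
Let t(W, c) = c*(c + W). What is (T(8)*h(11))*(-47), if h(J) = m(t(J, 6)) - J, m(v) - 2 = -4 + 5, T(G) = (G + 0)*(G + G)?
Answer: 48128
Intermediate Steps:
t(W, c) = c*(W + c)
T(G) = 2*G**2 (T(G) = G*(2*G) = 2*G**2)
m(v) = 3 (m(v) = 2 + (-4 + 5) = 2 + 1 = 3)
h(J) = 3 - J
(T(8)*h(11))*(-47) = ((2*8**2)*(3 - 1*11))*(-47) = ((2*64)*(3 - 11))*(-47) = (128*(-8))*(-47) = -1024*(-47) = 48128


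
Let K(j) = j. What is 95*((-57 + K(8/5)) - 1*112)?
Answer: -15903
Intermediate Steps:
95*((-57 + K(8/5)) - 1*112) = 95*((-57 + 8/5) - 1*112) = 95*((-57 + 8*(⅕)) - 112) = 95*((-57 + 8/5) - 112) = 95*(-277/5 - 112) = 95*(-837/5) = -15903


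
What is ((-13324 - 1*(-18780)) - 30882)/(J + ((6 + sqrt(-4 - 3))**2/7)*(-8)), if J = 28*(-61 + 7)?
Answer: 15039479/914456 - 266973*I*sqrt(7)/1828912 ≈ 16.446 - 0.38621*I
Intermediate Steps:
J = -1512 (J = 28*(-54) = -1512)
((-13324 - 1*(-18780)) - 30882)/(J + ((6 + sqrt(-4 - 3))**2/7)*(-8)) = ((-13324 - 1*(-18780)) - 30882)/(-1512 + ((6 + sqrt(-4 - 3))**2/7)*(-8)) = ((-13324 + 18780) - 30882)/(-1512 + ((6 + sqrt(-7))**2*(1/7))*(-8)) = (5456 - 30882)/(-1512 + ((6 + I*sqrt(7))**2*(1/7))*(-8)) = -25426/(-1512 + ((6 + I*sqrt(7))**2/7)*(-8)) = -25426/(-1512 - 8*(6 + I*sqrt(7))**2/7)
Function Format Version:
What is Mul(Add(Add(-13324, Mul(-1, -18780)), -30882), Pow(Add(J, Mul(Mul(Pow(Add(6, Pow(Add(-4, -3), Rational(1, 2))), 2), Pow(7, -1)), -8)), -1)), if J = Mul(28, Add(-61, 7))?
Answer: Add(Rational(15039479, 914456), Mul(Rational(-266973, 1828912), I, Pow(7, Rational(1, 2)))) ≈ Add(16.446, Mul(-0.38621, I))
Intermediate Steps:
J = -1512 (J = Mul(28, -54) = -1512)
Mul(Add(Add(-13324, Mul(-1, -18780)), -30882), Pow(Add(J, Mul(Mul(Pow(Add(6, Pow(Add(-4, -3), Rational(1, 2))), 2), Pow(7, -1)), -8)), -1)) = Mul(Add(Add(-13324, Mul(-1, -18780)), -30882), Pow(Add(-1512, Mul(Mul(Pow(Add(6, Pow(Add(-4, -3), Rational(1, 2))), 2), Pow(7, -1)), -8)), -1)) = Mul(Add(Add(-13324, 18780), -30882), Pow(Add(-1512, Mul(Mul(Pow(Add(6, Pow(-7, Rational(1, 2))), 2), Rational(1, 7)), -8)), -1)) = Mul(Add(5456, -30882), Pow(Add(-1512, Mul(Mul(Pow(Add(6, Mul(I, Pow(7, Rational(1, 2)))), 2), Rational(1, 7)), -8)), -1)) = Mul(-25426, Pow(Add(-1512, Mul(Mul(Rational(1, 7), Pow(Add(6, Mul(I, Pow(7, Rational(1, 2)))), 2)), -8)), -1)) = Mul(-25426, Pow(Add(-1512, Mul(Rational(-8, 7), Pow(Add(6, Mul(I, Pow(7, Rational(1, 2)))), 2))), -1))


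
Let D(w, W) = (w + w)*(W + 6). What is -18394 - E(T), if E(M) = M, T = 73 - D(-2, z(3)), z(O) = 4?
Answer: -18507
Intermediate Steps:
D(w, W) = 2*w*(6 + W) (D(w, W) = (2*w)*(6 + W) = 2*w*(6 + W))
T = 113 (T = 73 - 2*(-2)*(6 + 4) = 73 - 2*(-2)*10 = 73 - 1*(-40) = 73 + 40 = 113)
-18394 - E(T) = -18394 - 1*113 = -18394 - 113 = -18507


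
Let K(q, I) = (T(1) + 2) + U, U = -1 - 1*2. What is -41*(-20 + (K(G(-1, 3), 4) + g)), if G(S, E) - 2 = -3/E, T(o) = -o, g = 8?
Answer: 574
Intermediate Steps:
U = -3 (U = -1 - 2 = -3)
G(S, E) = 2 - 3/E
K(q, I) = -2 (K(q, I) = (-1*1 + 2) - 3 = (-1 + 2) - 3 = 1 - 3 = -2)
-41*(-20 + (K(G(-1, 3), 4) + g)) = -41*(-20 + (-2 + 8)) = -41*(-20 + 6) = -41*(-14) = 574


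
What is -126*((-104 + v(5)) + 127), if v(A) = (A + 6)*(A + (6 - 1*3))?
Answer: -13986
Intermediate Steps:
v(A) = (3 + A)*(6 + A) (v(A) = (6 + A)*(A + (6 - 3)) = (6 + A)*(A + 3) = (6 + A)*(3 + A) = (3 + A)*(6 + A))
-126*((-104 + v(5)) + 127) = -126*((-104 + (18 + 5² + 9*5)) + 127) = -126*((-104 + (18 + 25 + 45)) + 127) = -126*((-104 + 88) + 127) = -126*(-16 + 127) = -126*111 = -13986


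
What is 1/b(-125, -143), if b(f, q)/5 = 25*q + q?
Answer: -1/18590 ≈ -5.3792e-5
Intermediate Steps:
b(f, q) = 130*q (b(f, q) = 5*(25*q + q) = 5*(26*q) = 130*q)
1/b(-125, -143) = 1/(130*(-143)) = 1/(-18590) = -1/18590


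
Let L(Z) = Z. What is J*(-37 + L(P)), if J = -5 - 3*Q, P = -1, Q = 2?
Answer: 418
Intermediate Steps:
J = -11 (J = -5 - 3*2 = -5 - 6 = -11)
J*(-37 + L(P)) = -11*(-37 - 1) = -11*(-38) = 418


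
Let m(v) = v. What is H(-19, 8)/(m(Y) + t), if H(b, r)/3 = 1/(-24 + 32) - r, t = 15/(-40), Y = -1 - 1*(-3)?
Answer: -189/13 ≈ -14.538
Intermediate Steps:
Y = 2 (Y = -1 + 3 = 2)
t = -3/8 (t = 15*(-1/40) = -3/8 ≈ -0.37500)
H(b, r) = 3/8 - 3*r (H(b, r) = 3*(1/(-24 + 32) - r) = 3*(1/8 - r) = 3*(⅛ - r) = 3/8 - 3*r)
H(-19, 8)/(m(Y) + t) = (3/8 - 3*8)/(2 - 3/8) = (3/8 - 24)/(13/8) = (8/13)*(-189/8) = -189/13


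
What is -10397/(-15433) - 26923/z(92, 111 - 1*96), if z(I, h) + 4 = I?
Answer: -37689793/123464 ≈ -305.27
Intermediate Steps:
z(I, h) = -4 + I
-10397/(-15433) - 26923/z(92, 111 - 1*96) = -10397/(-15433) - 26923/(-4 + 92) = -10397*(-1/15433) - 26923/88 = 10397/15433 - 26923*1/88 = 10397/15433 - 26923/88 = -37689793/123464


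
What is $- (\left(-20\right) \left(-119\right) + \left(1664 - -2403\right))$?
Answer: $-6447$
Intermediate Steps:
$- (\left(-20\right) \left(-119\right) + \left(1664 - -2403\right)) = - (2380 + \left(1664 + 2403\right)) = - (2380 + 4067) = \left(-1\right) 6447 = -6447$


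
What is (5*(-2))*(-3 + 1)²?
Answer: -40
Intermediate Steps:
(5*(-2))*(-3 + 1)² = -10*(-2)² = -10*4 = -40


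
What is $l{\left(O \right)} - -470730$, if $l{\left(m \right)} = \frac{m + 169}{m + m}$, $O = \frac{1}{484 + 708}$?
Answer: $\frac{1142909}{2} \approx 5.7145 \cdot 10^{5}$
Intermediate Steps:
$O = \frac{1}{1192} \approx 0.00083893$
$l{\left(m \right)} = \frac{169 + m}{2 m}$
$l{\left(O \right)} - -470730 = \frac{\frac{1}{\frac{1}{1192}} \left(169 + \frac{1}{1192}\right)}{2} - -470730 = \frac{1}{2} \cdot 1192 \cdot \frac{201449}{1192} + 470730 = \frac{201449}{2} + 470730 = \frac{1142909}{2}$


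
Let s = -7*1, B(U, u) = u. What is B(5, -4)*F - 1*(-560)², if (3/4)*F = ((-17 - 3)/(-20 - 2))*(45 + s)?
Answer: -10354880/33 ≈ -3.1378e+5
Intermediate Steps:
s = -7
F = 1520/33 (F = 4*(((-17 - 3)/(-20 - 2))*(45 - 7))/3 = 4*(-20/(-22)*38)/3 = 4*(-20*(-1/22)*38)/3 = 4*((10/11)*38)/3 = (4/3)*(380/11) = 1520/33 ≈ 46.061)
B(5, -4)*F - 1*(-560)² = -4*1520/33 - 1*(-560)² = -6080/33 - 1*313600 = -6080/33 - 313600 = -10354880/33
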